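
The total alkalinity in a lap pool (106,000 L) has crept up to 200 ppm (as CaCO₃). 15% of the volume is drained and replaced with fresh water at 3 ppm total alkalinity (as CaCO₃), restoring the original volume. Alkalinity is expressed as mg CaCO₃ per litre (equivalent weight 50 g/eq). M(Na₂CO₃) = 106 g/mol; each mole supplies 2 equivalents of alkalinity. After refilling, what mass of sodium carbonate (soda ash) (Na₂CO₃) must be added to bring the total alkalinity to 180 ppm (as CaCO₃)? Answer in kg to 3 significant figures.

After draining 15% and refilling: 200 × 0.85 + 3 × 0.15 = 170.45 ppm.
Deficit to target: 180 − 170.45 = 9.55 mg/L.
As CaCO₃: 9.55 mg/L × 106,000 L = 1012 g; ÷ 50 g/eq ÷ 2 = 10.12 mol Na₂CO₃.
Mass: 10.12 × 106 = 1073 g.

1.07 kg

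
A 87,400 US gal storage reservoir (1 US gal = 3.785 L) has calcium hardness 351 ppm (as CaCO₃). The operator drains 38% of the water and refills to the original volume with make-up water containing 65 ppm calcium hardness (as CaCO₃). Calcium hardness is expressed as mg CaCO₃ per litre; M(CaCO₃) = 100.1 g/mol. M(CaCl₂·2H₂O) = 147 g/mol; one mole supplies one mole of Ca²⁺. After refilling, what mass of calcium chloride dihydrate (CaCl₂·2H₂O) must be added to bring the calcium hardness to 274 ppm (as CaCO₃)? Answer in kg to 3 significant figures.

15.4 kg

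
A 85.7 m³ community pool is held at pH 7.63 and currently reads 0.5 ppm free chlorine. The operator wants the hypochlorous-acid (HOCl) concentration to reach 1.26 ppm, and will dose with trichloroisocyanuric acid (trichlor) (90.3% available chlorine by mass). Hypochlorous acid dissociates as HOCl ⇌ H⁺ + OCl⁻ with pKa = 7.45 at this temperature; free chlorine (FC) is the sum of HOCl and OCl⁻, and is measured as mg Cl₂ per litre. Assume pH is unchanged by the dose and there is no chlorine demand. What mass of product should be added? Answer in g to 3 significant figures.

253 g

Volume: 85.7 m³ = 85,700 L.
[OCl⁻]/[HOCl] = 10^(pH − pKa) = 10^(7.63 − 7.45) = 1.514; fraction as HOCl = 1/(1 + 1.514) = 0.3978.
Free chlorine required for 1.26 ppm HOCl: 1.26 / 0.3978 = 3.167 ppm.
FC to add: 3.167 − 0.5 = 2.667 mg/L as Cl₂.
Cl₂ equivalent: 2.667 mg/L × 85,700 L = 228.6 g.
Product at 90.3% available Cl: 228.6 / 0.903 = 253.1 g.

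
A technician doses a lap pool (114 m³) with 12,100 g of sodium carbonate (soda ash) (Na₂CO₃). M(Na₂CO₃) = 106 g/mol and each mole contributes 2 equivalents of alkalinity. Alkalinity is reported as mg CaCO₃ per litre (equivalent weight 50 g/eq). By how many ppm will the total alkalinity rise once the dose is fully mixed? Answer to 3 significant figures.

100 ppm

Volume: 114 m³ = 114,000 L.
Moles of Na₂CO₃: 12,100 g ÷ 106 g/mol = 114.2 mol → 228.3 eq of alkalinity.
As CaCO₃: 228.3 eq × 50 g/eq = 11,420 g.
Rise: 11,420 g / 114,000 L × 1000 = 100.1 mg/L.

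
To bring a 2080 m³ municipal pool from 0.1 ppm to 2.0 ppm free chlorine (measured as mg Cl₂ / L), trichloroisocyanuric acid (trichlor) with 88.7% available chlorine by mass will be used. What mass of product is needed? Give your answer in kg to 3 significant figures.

Volume: 2080 m³ = 2,080,000 L.
Chlorine deficit: 2.0 − 0.1 = 1.9 ppm = 1.9 mg/L as Cl₂.
Cl₂ equivalent needed: 1.9 mg/L × 2,080,000 L = 3,952,000 mg = 3952 g.
Product at 88.7% available chlorine: 3952 / 0.887 = 4455 g.

4.46 kg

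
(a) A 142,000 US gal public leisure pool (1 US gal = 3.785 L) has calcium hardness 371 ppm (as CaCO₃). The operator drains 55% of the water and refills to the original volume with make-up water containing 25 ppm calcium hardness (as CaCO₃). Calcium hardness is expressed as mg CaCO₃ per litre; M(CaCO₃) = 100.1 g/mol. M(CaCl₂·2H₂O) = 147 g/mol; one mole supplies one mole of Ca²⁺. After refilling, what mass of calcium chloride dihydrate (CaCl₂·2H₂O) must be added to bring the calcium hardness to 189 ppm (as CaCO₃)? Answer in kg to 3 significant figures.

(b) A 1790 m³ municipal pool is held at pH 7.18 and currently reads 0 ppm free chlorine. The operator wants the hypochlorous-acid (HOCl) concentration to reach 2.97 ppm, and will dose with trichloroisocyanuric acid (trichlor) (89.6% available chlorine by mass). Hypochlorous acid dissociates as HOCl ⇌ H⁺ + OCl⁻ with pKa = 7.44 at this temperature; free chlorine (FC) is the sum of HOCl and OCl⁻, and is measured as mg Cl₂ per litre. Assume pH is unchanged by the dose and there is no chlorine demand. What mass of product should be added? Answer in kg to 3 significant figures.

(a) Volume: 142,000 US gal × 3.785 L/gal = 537,470 L.
(a) After draining 55% and refilling: 371 × 0.45 + 25 × 0.55 = 180.7 ppm.
(a) Deficit to target: 189 − 180.7 = 8.3 mg/L.
(a) As CaCO₃: 8.3 mg/L × 537,470 L = 4461 g; ÷ 100.1 = 44.57 mol Ca²⁺.
(a) Mass: 44.57 × 147 = 6551 g.

(b) Volume: 1790 m³ = 1,790,000 L.
(b) [OCl⁻]/[HOCl] = 10^(pH − pKa) = 10^(7.18 − 7.44) = 0.5495; fraction as HOCl = 1/(1 + 0.5495) = 0.6454.
(b) Free chlorine required for 2.97 ppm HOCl: 2.97 / 0.6454 = 4.602 ppm.
(b) FC to add: 4.602 − 0 = 4.602 mg/L as Cl₂.
(b) Cl₂ equivalent: 4.602 mg/L × 1,790,000 L = 8238 g.
(b) Product at 89.6% available Cl: 8238 / 0.896 = 9194 g.

(a) 6.55 kg; (b) 9.19 kg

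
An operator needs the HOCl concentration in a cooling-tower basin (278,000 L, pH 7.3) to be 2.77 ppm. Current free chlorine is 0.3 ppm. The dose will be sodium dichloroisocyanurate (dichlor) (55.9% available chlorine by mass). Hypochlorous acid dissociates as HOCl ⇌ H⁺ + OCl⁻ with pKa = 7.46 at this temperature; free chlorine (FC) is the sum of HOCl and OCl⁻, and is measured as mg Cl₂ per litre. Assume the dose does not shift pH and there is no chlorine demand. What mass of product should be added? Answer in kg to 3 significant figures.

[OCl⁻]/[HOCl] = 10^(pH − pKa) = 10^(7.3 − 7.46) = 0.6918; fraction as HOCl = 1/(1 + 0.6918) = 0.5911.
Free chlorine required for 2.77 ppm HOCl: 2.77 / 0.5911 = 4.686 ppm.
FC to add: 4.686 − 0.3 = 4.386 mg/L as Cl₂.
Cl₂ equivalent: 4.386 mg/L × 278,000 L = 1219 g.
Product at 55.9% available Cl: 1219 / 0.559 = 2181 g.

2.18 kg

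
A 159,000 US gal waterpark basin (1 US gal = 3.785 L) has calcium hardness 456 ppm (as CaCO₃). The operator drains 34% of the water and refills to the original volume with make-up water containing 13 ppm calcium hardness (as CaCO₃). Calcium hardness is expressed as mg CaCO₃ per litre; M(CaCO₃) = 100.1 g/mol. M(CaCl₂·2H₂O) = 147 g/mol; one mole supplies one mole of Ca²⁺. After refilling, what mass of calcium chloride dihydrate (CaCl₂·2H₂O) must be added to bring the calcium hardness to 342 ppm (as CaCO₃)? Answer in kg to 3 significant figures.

Volume: 159,000 US gal × 3.785 L/gal = 601,815 L.
After draining 34% and refilling: 456 × 0.66 + 13 × 0.34 = 305.38 ppm.
Deficit to target: 342 − 305.38 = 36.62 mg/L.
As CaCO₃: 36.62 mg/L × 601,815 L = 22,040 g; ÷ 100.1 = 220.2 mol Ca²⁺.
Mass: 220.2 × 147 = 32,360 g.

32.4 kg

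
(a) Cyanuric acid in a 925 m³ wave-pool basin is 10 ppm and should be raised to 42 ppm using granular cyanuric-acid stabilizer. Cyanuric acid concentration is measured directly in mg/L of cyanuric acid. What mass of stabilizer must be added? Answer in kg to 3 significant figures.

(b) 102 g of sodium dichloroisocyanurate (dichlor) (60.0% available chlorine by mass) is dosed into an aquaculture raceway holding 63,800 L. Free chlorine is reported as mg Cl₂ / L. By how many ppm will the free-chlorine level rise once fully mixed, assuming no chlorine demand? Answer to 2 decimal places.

(a) Volume: 925 m³ = 925,000 L.
(a) CYA to add: (42 − 10) = 32 mg/L × 925,000 L = 29,600 g cyanuric acid.

(b) Available chlorine delivered: 102 g × 0.6 = 61.2 g as Cl₂.
(b) Concentration rise: 61.2 g / 63,800 L = 0.9592 mg/L = 0.96 ppm.

(a) 29.6 kg; (b) 0.96 ppm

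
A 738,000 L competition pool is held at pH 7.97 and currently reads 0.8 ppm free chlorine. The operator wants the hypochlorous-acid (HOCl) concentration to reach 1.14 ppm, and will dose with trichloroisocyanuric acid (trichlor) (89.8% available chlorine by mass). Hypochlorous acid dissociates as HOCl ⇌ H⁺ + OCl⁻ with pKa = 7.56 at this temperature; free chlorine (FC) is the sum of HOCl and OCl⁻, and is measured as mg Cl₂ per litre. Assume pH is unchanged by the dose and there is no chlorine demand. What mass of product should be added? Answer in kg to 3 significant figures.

2.69 kg

[OCl⁻]/[HOCl] = 10^(pH − pKa) = 10^(7.97 − 7.56) = 2.57; fraction as HOCl = 1/(1 + 2.57) = 0.2801.
Free chlorine required for 1.14 ppm HOCl: 1.14 / 0.2801 = 4.07 ppm.
FC to add: 4.07 − 0.8 = 3.27 mg/L as Cl₂.
Cl₂ equivalent: 3.27 mg/L × 738,000 L = 2413 g.
Product at 89.8% available Cl: 2413 / 0.898 = 2688 g.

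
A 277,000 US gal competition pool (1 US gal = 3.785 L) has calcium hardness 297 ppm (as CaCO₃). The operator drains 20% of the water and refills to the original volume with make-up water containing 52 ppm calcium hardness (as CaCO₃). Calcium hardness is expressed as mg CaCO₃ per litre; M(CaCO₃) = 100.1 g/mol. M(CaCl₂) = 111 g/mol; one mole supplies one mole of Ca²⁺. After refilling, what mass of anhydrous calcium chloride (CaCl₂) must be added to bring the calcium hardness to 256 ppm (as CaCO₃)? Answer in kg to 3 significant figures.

9.30 kg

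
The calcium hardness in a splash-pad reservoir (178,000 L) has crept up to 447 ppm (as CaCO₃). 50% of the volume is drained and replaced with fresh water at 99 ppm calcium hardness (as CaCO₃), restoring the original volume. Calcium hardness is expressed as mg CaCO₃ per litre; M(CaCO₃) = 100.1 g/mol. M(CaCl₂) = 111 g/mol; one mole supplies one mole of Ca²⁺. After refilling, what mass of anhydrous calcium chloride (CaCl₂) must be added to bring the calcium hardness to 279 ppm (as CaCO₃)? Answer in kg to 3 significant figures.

After draining 50% and refilling: 447 × 0.50 + 99 × 0.50 = 273 ppm.
Deficit to target: 279 − 273 = 6 mg/L.
As CaCO₃: 6 mg/L × 178,000 L = 1068 g; ÷ 100.1 = 10.67 mol Ca²⁺.
Mass: 10.67 × 111 = 1184 g.

1.18 kg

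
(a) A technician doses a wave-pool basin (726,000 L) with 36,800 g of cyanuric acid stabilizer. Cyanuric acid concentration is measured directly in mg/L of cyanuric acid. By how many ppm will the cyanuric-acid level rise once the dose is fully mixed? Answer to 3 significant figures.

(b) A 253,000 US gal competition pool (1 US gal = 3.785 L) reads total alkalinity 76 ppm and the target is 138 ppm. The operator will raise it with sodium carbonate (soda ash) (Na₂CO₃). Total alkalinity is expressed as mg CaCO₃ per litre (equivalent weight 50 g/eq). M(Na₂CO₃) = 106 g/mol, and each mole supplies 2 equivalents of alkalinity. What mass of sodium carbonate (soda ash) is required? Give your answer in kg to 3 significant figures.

(a) Rise: 36,800 g / 726,000 L × 1000 = 50.69 mg/L.

(b) Volume: 253,000 US gal × 3.785 L/gal = 957,605 L.
(b) Alkalinity to add: (138 − 76) = 62 mg/L as CaCO₃ × 957,605 L = 59,370 g as CaCO₃.
(b) Equivalents: 59,370 g ÷ 50 g/eq = 1187 eq.
(b) Each mole of Na₂CO₃ supplies 2 eq, so 1187 / 2 = 593.7 mol.
(b) Mass: 593.7 mol × 106 g/mol = 62,930 g.

(a) 50.7 ppm; (b) 62.9 kg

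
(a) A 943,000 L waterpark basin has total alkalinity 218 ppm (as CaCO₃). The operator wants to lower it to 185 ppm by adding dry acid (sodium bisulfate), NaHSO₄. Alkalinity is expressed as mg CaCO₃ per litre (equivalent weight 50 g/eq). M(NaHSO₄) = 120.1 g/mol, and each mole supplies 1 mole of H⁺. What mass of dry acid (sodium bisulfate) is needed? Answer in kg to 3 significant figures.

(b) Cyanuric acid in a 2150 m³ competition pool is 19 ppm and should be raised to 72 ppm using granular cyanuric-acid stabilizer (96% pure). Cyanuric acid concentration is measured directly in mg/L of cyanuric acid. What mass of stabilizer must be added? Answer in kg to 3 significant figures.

(a) Alkalinity to neutralize: (218 − 185) = 33 mg/L as CaCO₃ × 943,000 L = 31,120 g as CaCO₃.
(a) Equivalents of H⁺ required: 31,120 ÷ 50 g/eq = 622.4 eq = 622.4 mol NaHSO₄.
(a) Mass of NaHSO₄: 622.4 × 120.1 = 74,750 g.

(b) Volume: 2150 m³ = 2,150,000 L.
(b) CYA to add: (72 − 19) = 53 mg/L × 2,150,000 L = 114,000 g cyanuric acid.
(b) At 96% purity: 114,000 / 0.96 = 118,700 g product.

(a) 74.7 kg; (b) 119 kg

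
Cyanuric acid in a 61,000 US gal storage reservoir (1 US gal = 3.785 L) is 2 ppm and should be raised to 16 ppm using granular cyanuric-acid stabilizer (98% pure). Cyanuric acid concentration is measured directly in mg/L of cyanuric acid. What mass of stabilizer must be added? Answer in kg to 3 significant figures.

Volume: 61,000 US gal × 3.785 L/gal = 230,885 L.
CYA to add: (16 − 2) = 14 mg/L × 230,885 L = 3232 g cyanuric acid.
At 98% purity: 3232 / 0.98 = 3298 g product.

3.30 kg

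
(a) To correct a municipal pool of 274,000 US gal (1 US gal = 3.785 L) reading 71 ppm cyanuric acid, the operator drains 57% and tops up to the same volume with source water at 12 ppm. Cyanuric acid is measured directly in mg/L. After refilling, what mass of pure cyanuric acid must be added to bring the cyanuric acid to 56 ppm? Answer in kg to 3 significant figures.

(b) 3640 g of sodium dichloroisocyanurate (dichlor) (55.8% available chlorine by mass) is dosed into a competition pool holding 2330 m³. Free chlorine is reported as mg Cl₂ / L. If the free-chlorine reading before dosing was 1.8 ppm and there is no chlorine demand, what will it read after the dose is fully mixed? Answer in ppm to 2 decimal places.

(a) Volume: 274,000 US gal × 3.785 L/gal = 1,037,090 L.
(a) After draining 57% and refilling: 71 × 0.43 + 12 × 0.57 = 37.37 ppm.
(a) Deficit to target: 56 − 37.37 = 18.63 mg/L.
(a) Mass: 18.63 mg/L × 1,037,090 L = 19,320 g cyanuric acid.

(b) Volume: 2330 m³ = 2,330,000 L.
(b) Available chlorine delivered: 3640 g × 0.558 = 2031 g as Cl₂.
(b) Concentration rise: 2031 g / 2,330,000 L = 0.8717 mg/L = 0.87 ppm.
(b) Final FC: 1.8 + 0.87 = 2.67 ppm.

(a) 19.3 kg; (b) 2.67 ppm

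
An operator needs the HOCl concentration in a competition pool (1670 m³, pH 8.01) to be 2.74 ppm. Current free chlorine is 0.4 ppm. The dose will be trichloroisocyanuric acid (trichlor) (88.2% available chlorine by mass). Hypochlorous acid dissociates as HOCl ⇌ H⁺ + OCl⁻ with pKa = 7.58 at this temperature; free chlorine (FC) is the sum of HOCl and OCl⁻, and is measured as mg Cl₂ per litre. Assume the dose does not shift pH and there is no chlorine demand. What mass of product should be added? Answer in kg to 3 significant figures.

Volume: 1670 m³ = 1,670,000 L.
[OCl⁻]/[HOCl] = 10^(pH − pKa) = 10^(8.01 − 7.58) = 2.692; fraction as HOCl = 1/(1 + 2.692) = 0.2709.
Free chlorine required for 2.74 ppm HOCl: 2.74 / 0.2709 = 10.11 ppm.
FC to add: 10.11 − 0.4 = 9.715 mg/L as Cl₂.
Cl₂ equivalent: 9.715 mg/L × 1,670,000 L = 16,220 g.
Product at 88.2% available Cl: 16,220 / 0.882 = 18,390 g.

18.4 kg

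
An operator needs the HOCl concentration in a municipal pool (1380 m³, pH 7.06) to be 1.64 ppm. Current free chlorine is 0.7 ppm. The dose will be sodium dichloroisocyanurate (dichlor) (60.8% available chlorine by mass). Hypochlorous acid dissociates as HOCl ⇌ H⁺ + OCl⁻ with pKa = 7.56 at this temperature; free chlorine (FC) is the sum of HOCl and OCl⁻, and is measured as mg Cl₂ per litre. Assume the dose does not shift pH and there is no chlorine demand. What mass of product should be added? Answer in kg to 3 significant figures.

3.31 kg

Volume: 1380 m³ = 1,380,000 L.
[OCl⁻]/[HOCl] = 10^(pH − pKa) = 10^(7.06 − 7.56) = 0.3162; fraction as HOCl = 1/(1 + 0.3162) = 0.7597.
Free chlorine required for 1.64 ppm HOCl: 1.64 / 0.7597 = 2.159 ppm.
FC to add: 2.159 − 0.7 = 1.459 mg/L as Cl₂.
Cl₂ equivalent: 1.459 mg/L × 1,380,000 L = 2013 g.
Product at 60.8% available Cl: 2013 / 0.608 = 3311 g.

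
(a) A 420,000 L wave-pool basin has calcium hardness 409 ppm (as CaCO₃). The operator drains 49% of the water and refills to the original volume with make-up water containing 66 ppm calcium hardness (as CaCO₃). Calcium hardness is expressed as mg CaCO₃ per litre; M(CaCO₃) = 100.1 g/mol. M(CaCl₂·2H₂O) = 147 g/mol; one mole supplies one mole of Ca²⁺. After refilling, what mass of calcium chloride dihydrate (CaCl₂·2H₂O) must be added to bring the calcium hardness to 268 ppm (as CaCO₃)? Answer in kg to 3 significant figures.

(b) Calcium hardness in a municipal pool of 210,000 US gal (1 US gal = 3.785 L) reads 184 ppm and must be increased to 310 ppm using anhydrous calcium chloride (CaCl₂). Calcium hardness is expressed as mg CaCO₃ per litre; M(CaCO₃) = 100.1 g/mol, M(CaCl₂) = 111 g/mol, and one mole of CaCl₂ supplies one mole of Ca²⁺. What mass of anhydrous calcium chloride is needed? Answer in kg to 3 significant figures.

(a) 16.7 kg; (b) 111 kg

(a) After draining 49% and refilling: 409 × 0.51 + 66 × 0.49 = 240.93 ppm.
(a) Deficit to target: 268 − 240.93 = 27.07 mg/L.
(a) As CaCO₃: 27.07 mg/L × 420,000 L = 11,370 g; ÷ 100.1 = 113.6 mol Ca²⁺.
(a) Mass: 113.6 × 147 = 16,700 g.

(b) Volume: 210,000 US gal × 3.785 L/gal = 794,850 L.
(b) Hardness to add: (310 − 184) = 126 mg/L as CaCO₃ × 794,850 L = 100,200 g as CaCO₃.
(b) Moles of Ca²⁺ (1 mol Ca²⁺ ≡ 1 mol CaCO₃): 100,200 / 100.1 g/mol = 1001 mol.
(b) Mass of CaCl₂: 1001 × 111 = 111,100 g.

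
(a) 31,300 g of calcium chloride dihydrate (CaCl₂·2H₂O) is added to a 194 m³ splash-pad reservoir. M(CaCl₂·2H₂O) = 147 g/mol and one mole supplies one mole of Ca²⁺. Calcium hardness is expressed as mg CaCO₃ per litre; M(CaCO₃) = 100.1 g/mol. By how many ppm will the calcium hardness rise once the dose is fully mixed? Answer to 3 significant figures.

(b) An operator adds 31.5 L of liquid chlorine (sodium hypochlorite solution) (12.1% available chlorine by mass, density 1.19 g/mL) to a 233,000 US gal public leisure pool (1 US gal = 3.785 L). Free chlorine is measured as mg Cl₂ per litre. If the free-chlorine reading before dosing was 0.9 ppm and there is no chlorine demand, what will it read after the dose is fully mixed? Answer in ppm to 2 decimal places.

(a) Volume: 194 m³ = 194,000 L.
(a) Moles of Ca²⁺: 31,300 g ÷ 147 g/mol = 212.9 mol.
(a) As CaCO₃: 212.9 mol × 100.1 g/mol = 21,310 g.
(a) Rise: 21,310 g / 194,000 L × 1000 = 109.9 mg/L.

(b) Volume: 233,000 US gal × 3.785 L/gal = 881,905 L.
(b) Mass of solution: 31.5 L × 1000 mL/L × 1.19 g/mL = 37,480 g.
(b) Available chlorine delivered: 37,480 g × 0.121 = 4536 g as Cl₂.
(b) Concentration rise: 4536 g / 881,905 L = 5.143 mg/L = 5.14 ppm.
(b) Final FC: 0.9 + 5.14 = 6.04 ppm.

(a) 110 ppm; (b) 6.04 ppm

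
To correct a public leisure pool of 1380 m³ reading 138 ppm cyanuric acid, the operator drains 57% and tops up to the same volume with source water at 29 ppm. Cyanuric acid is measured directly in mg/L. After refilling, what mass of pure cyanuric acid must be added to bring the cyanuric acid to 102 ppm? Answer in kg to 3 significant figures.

Volume: 1380 m³ = 1,380,000 L.
After draining 57% and refilling: 138 × 0.43 + 29 × 0.57 = 75.87 ppm.
Deficit to target: 102 − 75.87 = 26.13 mg/L.
Mass: 26.13 mg/L × 1,380,000 L = 36,060 g cyanuric acid.

36.1 kg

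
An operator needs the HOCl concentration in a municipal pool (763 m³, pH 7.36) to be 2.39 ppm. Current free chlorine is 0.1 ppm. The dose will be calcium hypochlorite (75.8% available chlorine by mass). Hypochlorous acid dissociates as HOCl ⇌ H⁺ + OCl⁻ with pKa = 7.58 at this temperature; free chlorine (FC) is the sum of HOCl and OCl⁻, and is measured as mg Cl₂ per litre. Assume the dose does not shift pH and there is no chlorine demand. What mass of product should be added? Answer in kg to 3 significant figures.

3.75 kg

Volume: 763 m³ = 763,000 L.
[OCl⁻]/[HOCl] = 10^(pH − pKa) = 10^(7.36 − 7.58) = 0.6026; fraction as HOCl = 1/(1 + 0.6026) = 0.624.
Free chlorine required for 2.39 ppm HOCl: 2.39 / 0.624 = 3.83 ppm.
FC to add: 3.83 − 0.1 = 3.73 mg/L as Cl₂.
Cl₂ equivalent: 3.73 mg/L × 763,000 L = 2846 g.
Product at 75.8% available Cl: 2846 / 0.758 = 3755 g.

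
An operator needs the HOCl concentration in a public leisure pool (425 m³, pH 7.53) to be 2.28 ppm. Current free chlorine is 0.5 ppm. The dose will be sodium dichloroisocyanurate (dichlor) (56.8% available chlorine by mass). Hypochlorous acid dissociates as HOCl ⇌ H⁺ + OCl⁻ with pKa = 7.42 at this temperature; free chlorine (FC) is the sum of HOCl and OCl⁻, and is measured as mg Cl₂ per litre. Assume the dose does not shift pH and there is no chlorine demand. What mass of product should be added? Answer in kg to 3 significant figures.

Volume: 425 m³ = 425,000 L.
[OCl⁻]/[HOCl] = 10^(pH − pKa) = 10^(7.53 − 7.42) = 1.288; fraction as HOCl = 1/(1 + 1.288) = 0.437.
Free chlorine required for 2.28 ppm HOCl: 2.28 / 0.437 = 5.217 ppm.
FC to add: 5.217 − 0.5 = 4.717 mg/L as Cl₂.
Cl₂ equivalent: 4.717 mg/L × 425,000 L = 2005 g.
Product at 56.8% available Cl: 2005 / 0.568 = 3530 g.

3.53 kg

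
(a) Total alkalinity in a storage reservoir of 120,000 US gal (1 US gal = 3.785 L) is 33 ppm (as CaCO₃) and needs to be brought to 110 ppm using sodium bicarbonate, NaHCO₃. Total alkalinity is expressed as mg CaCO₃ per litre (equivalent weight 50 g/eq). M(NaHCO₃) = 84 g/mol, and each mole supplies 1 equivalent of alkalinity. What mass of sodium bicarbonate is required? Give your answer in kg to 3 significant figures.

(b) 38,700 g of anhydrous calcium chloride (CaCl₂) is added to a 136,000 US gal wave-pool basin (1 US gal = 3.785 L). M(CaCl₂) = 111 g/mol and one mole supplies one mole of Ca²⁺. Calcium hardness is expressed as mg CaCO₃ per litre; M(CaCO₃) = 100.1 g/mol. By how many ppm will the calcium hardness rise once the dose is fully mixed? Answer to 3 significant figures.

(a) Volume: 120,000 US gal × 3.785 L/gal = 454,200 L.
(a) Alkalinity to add: (110 − 33) = 77 mg/L as CaCO₃ × 454,200 L = 34,970 g as CaCO₃.
(a) Equivalents: 34,970 g ÷ 50 g/eq = 699.5 eq.
(a) NaHCO₃ supplies 1 eq per mole → 699.5 mol.
(a) Mass: 699.5 mol × 84 g/mol = 58,760 g.

(b) Volume: 136,000 US gal × 3.785 L/gal = 514,760 L.
(b) Moles of Ca²⁺: 38,700 g ÷ 111 g/mol = 348.6 mol.
(b) As CaCO₃: 348.6 mol × 100.1 g/mol = 34,900 g.
(b) Rise: 34,900 g / 514,760 L × 1000 = 67.8 mg/L.

(a) 58.8 kg; (b) 67.8 ppm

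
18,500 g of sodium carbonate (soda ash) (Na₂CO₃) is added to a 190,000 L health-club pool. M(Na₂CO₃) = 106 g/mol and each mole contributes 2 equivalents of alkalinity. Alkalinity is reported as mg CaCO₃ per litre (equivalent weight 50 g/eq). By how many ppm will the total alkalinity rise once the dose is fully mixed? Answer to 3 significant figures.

91.9 ppm

Moles of Na₂CO₃: 18,500 g ÷ 106 g/mol = 174.5 mol → 349.1 eq of alkalinity.
As CaCO₃: 349.1 eq × 50 g/eq = 17,450 g.
Rise: 17,450 g / 190,000 L × 1000 = 91.86 mg/L.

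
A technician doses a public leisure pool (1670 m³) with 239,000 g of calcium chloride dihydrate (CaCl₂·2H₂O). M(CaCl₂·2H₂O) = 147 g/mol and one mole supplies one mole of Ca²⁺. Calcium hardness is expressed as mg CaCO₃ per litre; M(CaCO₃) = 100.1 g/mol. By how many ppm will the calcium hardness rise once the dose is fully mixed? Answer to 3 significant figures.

97.5 ppm

Volume: 1670 m³ = 1,670,000 L.
Moles of Ca²⁺: 239,000 g ÷ 147 g/mol = 1626 mol.
As CaCO₃: 1626 mol × 100.1 g/mol = 162,700 g.
Rise: 162,700 g / 1,670,000 L × 1000 = 97.45 mg/L.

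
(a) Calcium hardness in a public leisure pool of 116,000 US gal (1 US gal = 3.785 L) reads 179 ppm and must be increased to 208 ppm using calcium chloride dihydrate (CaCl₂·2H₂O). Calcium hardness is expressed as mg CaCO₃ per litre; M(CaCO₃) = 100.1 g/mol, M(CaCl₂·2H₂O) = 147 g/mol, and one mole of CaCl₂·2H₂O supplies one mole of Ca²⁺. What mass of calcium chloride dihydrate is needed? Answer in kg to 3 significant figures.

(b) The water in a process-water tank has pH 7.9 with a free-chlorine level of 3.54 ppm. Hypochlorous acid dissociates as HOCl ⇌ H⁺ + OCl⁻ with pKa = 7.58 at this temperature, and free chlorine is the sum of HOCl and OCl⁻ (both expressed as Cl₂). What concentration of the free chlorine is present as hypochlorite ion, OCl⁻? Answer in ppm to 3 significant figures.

(a) Volume: 116,000 US gal × 3.785 L/gal = 439,060 L.
(a) Hardness to add: (208 − 179) = 29 mg/L as CaCO₃ × 439,060 L = 12,730 g as CaCO₃.
(a) Moles of Ca²⁺ (1 mol Ca²⁺ ≡ 1 mol CaCO₃): 12,730 / 100.1 g/mol = 127.2 mol.
(a) Mass of CaCl₂·2H₂O: 127.2 × 147 = 18,700 g.

(b) [OCl⁻]/[HOCl] = 10^(pH − pKa) = 10^(7.9 − 7.58) = 10^0.32 = 2.089.
(b) Fraction as HOCl = 1 / (1 + 2.089) = 0.3237.
(b) OCl⁻ = (1 − 0.3237) × 3.54 ppm = 2.394 ppm.

(a) 18.7 kg; (b) 2.39 ppm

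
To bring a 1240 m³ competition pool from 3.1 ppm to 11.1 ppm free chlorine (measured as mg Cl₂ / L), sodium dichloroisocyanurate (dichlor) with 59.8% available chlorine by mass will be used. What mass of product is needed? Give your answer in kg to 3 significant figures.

Volume: 1240 m³ = 1,240,000 L.
Chlorine deficit: 11.1 − 3.1 = 8 ppm = 8 mg/L as Cl₂.
Cl₂ equivalent needed: 8 mg/L × 1,240,000 L = 9,920,000 mg = 9920 g.
Product at 59.8% available chlorine: 9920 / 0.598 = 16,590 g.

16.6 kg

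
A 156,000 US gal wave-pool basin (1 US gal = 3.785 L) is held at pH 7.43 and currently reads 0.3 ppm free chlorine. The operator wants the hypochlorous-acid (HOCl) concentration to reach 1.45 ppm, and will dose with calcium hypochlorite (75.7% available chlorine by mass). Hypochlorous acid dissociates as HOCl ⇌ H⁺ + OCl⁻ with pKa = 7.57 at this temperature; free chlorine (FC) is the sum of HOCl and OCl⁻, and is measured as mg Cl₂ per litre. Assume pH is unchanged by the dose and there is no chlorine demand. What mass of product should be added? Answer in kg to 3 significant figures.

1.72 kg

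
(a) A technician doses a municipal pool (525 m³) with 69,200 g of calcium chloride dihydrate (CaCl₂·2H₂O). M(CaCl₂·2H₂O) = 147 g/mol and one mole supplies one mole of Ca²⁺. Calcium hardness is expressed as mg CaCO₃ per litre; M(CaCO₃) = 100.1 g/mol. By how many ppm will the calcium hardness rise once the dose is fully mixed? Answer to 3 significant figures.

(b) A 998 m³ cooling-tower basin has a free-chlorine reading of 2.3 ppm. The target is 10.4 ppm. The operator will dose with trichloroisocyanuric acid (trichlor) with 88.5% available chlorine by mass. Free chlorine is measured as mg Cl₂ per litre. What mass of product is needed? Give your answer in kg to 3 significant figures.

(a) Volume: 525 m³ = 525,000 L.
(a) Moles of Ca²⁺: 69,200 g ÷ 147 g/mol = 470.7 mol.
(a) As CaCO₃: 470.7 mol × 100.1 g/mol = 47,120 g.
(a) Rise: 47,120 g / 525,000 L × 1000 = 89.76 mg/L.

(b) Volume: 998 m³ = 998,000 L.
(b) Chlorine deficit: 10.4 − 2.3 = 8.1 ppm = 8.1 mg/L as Cl₂.
(b) Cl₂ equivalent needed: 8.1 mg/L × 998,000 L = 8,084,000 mg = 8084 g.
(b) Product at 88.5% available chlorine: 8084 / 0.885 = 9134 g.

(a) 89.8 ppm; (b) 9.13 kg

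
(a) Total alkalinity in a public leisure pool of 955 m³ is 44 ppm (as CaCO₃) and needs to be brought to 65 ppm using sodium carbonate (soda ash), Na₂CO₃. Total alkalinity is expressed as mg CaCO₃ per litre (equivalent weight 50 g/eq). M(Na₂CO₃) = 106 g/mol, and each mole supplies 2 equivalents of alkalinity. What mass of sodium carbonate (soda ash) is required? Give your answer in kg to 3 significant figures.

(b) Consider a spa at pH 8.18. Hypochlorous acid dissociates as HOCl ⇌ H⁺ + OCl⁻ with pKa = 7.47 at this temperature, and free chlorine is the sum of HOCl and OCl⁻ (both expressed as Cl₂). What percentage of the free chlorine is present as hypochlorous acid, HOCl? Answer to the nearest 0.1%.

(a) Volume: 955 m³ = 955,000 L.
(a) Alkalinity to add: (65 − 44) = 21 mg/L as CaCO₃ × 955,000 L = 20,060 g as CaCO₃.
(a) Equivalents: 20,060 g ÷ 50 g/eq = 401.1 eq.
(a) Each mole of Na₂CO₃ supplies 2 eq, so 401.1 / 2 = 200.6 mol.
(a) Mass: 200.6 mol × 106 g/mol = 21,260 g.

(b) [OCl⁻]/[HOCl] = 10^(pH − pKa) = 10^(8.18 − 7.47) = 10^0.71 = 5.129.
(b) Fraction as HOCl = 1 / (1 + 5.129) = 0.1632.

(a) 21.3 kg; (b) 16.3%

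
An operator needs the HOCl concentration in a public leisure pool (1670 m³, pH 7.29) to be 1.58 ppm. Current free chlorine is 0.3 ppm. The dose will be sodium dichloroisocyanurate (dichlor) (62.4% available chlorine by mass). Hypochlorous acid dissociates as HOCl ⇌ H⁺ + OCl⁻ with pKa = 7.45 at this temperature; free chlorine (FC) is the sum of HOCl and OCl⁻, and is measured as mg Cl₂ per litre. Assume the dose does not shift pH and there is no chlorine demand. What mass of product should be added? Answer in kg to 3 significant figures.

6.35 kg

Volume: 1670 m³ = 1,670,000 L.
[OCl⁻]/[HOCl] = 10^(pH − pKa) = 10^(7.29 − 7.45) = 0.6918; fraction as HOCl = 1/(1 + 0.6918) = 0.5911.
Free chlorine required for 1.58 ppm HOCl: 1.58 / 0.5911 = 2.673 ppm.
FC to add: 2.673 − 0.3 = 2.373 mg/L as Cl₂.
Cl₂ equivalent: 2.373 mg/L × 1,670,000 L = 3963 g.
Product at 62.4% available Cl: 3963 / 0.624 = 6351 g.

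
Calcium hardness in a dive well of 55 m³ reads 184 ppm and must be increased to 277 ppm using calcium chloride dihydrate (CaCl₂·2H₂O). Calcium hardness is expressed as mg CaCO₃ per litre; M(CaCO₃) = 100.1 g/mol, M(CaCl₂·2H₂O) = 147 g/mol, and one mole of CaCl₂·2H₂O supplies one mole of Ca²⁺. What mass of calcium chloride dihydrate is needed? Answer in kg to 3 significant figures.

7.51 kg

Volume: 55 m³ = 55,000 L.
Hardness to add: (277 − 184) = 93 mg/L as CaCO₃ × 55,000 L = 5115 g as CaCO₃.
Moles of Ca²⁺ (1 mol Ca²⁺ ≡ 1 mol CaCO₃): 5115 / 100.1 g/mol = 51.1 mol.
Mass of CaCl₂·2H₂O: 51.1 × 147 = 7512 g.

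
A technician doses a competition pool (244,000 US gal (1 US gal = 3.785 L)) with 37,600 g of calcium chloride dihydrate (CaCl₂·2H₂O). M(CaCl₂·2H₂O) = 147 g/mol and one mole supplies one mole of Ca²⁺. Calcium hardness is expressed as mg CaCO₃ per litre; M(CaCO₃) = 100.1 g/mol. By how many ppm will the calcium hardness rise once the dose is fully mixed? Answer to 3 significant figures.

27.7 ppm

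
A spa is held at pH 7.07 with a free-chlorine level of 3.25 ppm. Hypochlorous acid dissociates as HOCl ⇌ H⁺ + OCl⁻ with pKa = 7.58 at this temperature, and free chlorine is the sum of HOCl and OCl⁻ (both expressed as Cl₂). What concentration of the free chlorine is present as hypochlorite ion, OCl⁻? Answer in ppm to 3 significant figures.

[OCl⁻]/[HOCl] = 10^(pH − pKa) = 10^(7.07 − 7.58) = 10^-0.51 = 0.309.
Fraction as HOCl = 1 / (1 + 0.309) = 0.7639.
OCl⁻ = (1 − 0.7639) × 3.25 ppm = 0.7672 ppm.

0.767 ppm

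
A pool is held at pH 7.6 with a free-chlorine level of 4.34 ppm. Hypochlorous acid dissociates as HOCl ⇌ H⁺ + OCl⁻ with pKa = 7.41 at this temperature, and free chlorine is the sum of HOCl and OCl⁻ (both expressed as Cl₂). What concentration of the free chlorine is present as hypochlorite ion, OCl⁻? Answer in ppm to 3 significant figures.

2.64 ppm

[OCl⁻]/[HOCl] = 10^(pH − pKa) = 10^(7.6 − 7.41) = 10^0.19 = 1.549.
Fraction as HOCl = 1 / (1 + 1.549) = 0.3923.
OCl⁻ = (1 − 0.3923) × 4.34 ppm = 2.637 ppm.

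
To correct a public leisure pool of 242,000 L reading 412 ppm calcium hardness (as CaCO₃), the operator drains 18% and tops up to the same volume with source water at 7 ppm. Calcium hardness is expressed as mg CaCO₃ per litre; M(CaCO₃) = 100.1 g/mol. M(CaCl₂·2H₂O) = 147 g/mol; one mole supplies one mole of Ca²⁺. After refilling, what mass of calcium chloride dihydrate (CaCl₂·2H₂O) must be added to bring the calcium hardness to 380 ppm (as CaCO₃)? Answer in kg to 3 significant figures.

14.5 kg

After draining 18% and refilling: 412 × 0.82 + 7 × 0.18 = 339.1 ppm.
Deficit to target: 380 − 339.1 = 40.9 mg/L.
As CaCO₃: 40.9 mg/L × 242,000 L = 9898 g; ÷ 100.1 = 98.88 mol Ca²⁺.
Mass: 98.88 × 147 = 14,540 g.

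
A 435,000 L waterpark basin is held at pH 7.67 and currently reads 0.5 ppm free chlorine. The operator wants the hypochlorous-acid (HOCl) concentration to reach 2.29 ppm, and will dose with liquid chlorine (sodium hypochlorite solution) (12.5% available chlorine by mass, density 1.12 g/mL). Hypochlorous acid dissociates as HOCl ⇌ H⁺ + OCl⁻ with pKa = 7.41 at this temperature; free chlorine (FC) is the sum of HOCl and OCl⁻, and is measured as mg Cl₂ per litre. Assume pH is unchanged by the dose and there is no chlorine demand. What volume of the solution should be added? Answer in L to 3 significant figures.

[OCl⁻]/[HOCl] = 10^(pH − pKa) = 10^(7.67 − 7.41) = 1.82; fraction as HOCl = 1/(1 + 1.82) = 0.3546.
Free chlorine required for 2.29 ppm HOCl: 2.29 / 0.3546 = 6.457 ppm.
FC to add: 6.457 − 0.5 = 5.957 mg/L as Cl₂.
Cl₂ equivalent: 5.957 mg/L × 435,000 L = 2591 g.
Product at 12.5% available Cl: 2591 / 0.125 = 20,730 g.
Volume: 20,730 g ÷ 1.12 g/mL = 18,510 mL.

18.5 L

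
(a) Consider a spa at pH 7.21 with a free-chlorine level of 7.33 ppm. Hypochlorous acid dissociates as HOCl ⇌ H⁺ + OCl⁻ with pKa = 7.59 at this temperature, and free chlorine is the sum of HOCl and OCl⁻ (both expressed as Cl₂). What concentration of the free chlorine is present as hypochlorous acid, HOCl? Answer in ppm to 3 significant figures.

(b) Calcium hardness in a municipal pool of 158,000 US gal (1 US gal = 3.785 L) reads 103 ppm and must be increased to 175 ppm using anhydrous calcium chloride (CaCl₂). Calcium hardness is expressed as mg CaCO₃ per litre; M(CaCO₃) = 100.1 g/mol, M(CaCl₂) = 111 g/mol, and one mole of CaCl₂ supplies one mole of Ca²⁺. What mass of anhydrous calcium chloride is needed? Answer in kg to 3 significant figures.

(a) [OCl⁻]/[HOCl] = 10^(pH − pKa) = 10^(7.21 − 7.59) = 10^-0.38 = 0.4169.
(a) Fraction as HOCl = 1 / (1 + 0.4169) = 0.7058.
(a) HOCl = 0.7058 × 7.33 ppm = 5.173 ppm.

(b) Volume: 158,000 US gal × 3.785 L/gal = 598,030 L.
(b) Hardness to add: (175 − 103) = 72 mg/L as CaCO₃ × 598,030 L = 43,060 g as CaCO₃.
(b) Moles of Ca²⁺ (1 mol Ca²⁺ ≡ 1 mol CaCO₃): 43,060 / 100.1 g/mol = 430.2 mol.
(b) Mass of CaCl₂: 430.2 × 111 = 47,750 g.

(a) 5.17 ppm; (b) 47.7 kg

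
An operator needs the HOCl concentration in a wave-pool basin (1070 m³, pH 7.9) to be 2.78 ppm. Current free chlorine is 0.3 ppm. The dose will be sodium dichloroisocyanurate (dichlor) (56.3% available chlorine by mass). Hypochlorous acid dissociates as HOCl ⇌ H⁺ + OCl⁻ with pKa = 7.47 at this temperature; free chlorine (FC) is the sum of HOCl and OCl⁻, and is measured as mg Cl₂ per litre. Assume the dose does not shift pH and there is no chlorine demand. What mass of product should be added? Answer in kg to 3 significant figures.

18.9 kg

Volume: 1070 m³ = 1,070,000 L.
[OCl⁻]/[HOCl] = 10^(pH − pKa) = 10^(7.9 − 7.47) = 2.692; fraction as HOCl = 1/(1 + 2.692) = 0.2709.
Free chlorine required for 2.78 ppm HOCl: 2.78 / 0.2709 = 10.26 ppm.
FC to add: 10.26 − 0.3 = 9.962 mg/L as Cl₂.
Cl₂ equivalent: 9.962 mg/L × 1,070,000 L = 10,660 g.
Product at 56.3% available Cl: 10,660 / 0.563 = 18,930 g.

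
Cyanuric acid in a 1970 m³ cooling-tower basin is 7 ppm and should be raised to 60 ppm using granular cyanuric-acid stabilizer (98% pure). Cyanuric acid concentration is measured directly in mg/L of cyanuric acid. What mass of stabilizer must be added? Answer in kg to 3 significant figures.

107 kg

Volume: 1970 m³ = 1,970,000 L.
CYA to add: (60 − 7) = 53 mg/L × 1,970,000 L = 104,400 g cyanuric acid.
At 98% purity: 104,400 / 0.98 = 106,500 g product.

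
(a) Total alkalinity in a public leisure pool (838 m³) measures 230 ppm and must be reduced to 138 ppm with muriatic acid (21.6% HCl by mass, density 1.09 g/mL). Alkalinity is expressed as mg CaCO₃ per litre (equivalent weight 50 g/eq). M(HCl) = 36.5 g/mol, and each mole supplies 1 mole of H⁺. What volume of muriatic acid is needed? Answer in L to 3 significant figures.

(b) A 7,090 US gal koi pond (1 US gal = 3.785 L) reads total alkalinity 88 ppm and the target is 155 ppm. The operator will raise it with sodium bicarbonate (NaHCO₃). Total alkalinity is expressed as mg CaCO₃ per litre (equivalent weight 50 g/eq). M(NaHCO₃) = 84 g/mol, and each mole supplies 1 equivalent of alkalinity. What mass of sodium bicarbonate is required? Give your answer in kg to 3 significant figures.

(a) 239 L; (b) 3.02 kg

(a) Volume: 838 m³ = 838,000 L.
(a) Alkalinity to neutralize: (230 − 138) = 92 mg/L as CaCO₃ × 838,000 L = 77,100 g as CaCO₃.
(a) Equivalents of H⁺ required: 77,100 ÷ 50 g/eq = 1542 eq = 1542 mol HCl.
(a) Mass of HCl: 1542 × 36.5 = 56,280 g.
(a) Mass of 21.6% solution: 56,280 / 0.216 = 260,600 g.
(a) Volume: 260,600 g ÷ 1.09 g/mL = 239,000 mL.

(b) Volume: 7,090 US gal × 3.785 L/gal = 26,836 L.
(b) Alkalinity to add: (155 − 88) = 67 mg/L as CaCO₃ × 26,836 L = 1798 g as CaCO₃.
(b) Equivalents: 1798 g ÷ 50 g/eq = 35.96 eq.
(b) NaHCO₃ supplies 1 eq per mole → 35.96 mol.
(b) Mass: 35.96 mol × 84 g/mol = 3021 g.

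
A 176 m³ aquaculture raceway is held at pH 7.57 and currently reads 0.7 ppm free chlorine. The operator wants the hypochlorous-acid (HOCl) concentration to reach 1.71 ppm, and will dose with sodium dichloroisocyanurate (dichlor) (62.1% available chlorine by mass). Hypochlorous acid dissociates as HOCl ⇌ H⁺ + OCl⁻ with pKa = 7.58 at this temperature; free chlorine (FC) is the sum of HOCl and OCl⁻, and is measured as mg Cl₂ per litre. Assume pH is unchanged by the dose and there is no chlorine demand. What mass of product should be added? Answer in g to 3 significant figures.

760 g

Volume: 176 m³ = 176,000 L.
[OCl⁻]/[HOCl] = 10^(pH − pKa) = 10^(7.57 − 7.58) = 0.9772; fraction as HOCl = 1/(1 + 0.9772) = 0.5058.
Free chlorine required for 1.71 ppm HOCl: 1.71 / 0.5058 = 3.381 ppm.
FC to add: 3.381 − 0.7 = 2.681 mg/L as Cl₂.
Cl₂ equivalent: 2.681 mg/L × 176,000 L = 471.9 g.
Product at 62.1% available Cl: 471.9 / 0.621 = 759.9 g.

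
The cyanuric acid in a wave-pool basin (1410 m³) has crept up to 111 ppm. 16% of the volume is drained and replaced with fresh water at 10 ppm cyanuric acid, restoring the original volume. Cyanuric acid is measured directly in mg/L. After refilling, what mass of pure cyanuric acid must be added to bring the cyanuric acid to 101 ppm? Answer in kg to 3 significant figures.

Volume: 1410 m³ = 1,410,000 L.
After draining 16% and refilling: 111 × 0.84 + 10 × 0.16 = 94.84 ppm.
Deficit to target: 101 − 94.84 = 6.16 mg/L.
Mass: 6.16 mg/L × 1,410,000 L = 8686 g cyanuric acid.

8.69 kg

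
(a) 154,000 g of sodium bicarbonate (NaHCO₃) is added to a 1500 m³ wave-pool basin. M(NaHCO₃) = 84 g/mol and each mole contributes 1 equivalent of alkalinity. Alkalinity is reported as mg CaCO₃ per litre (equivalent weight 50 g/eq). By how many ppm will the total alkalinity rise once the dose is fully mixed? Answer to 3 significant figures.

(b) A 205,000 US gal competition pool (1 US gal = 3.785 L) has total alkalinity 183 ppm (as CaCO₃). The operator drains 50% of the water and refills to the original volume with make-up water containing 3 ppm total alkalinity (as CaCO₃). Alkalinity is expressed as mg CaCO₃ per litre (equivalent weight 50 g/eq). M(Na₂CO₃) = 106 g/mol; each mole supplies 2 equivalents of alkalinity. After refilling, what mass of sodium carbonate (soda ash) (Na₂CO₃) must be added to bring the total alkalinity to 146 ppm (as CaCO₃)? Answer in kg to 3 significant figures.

(a) 61.1 ppm; (b) 43.6 kg

(a) Volume: 1500 m³ = 1,500,000 L.
(a) Moles of NaHCO₃: 154,000 g ÷ 84 g/mol = 1833 mol → 1833 eq of alkalinity.
(a) As CaCO₃: 1833 eq × 50 g/eq = 91,670 g.
(a) Rise: 91,670 g / 1,500,000 L × 1000 = 61.11 mg/L.

(b) Volume: 205,000 US gal × 3.785 L/gal = 775,925 L.
(b) After draining 50% and refilling: 183 × 0.50 + 3 × 0.50 = 93 ppm.
(b) Deficit to target: 146 − 93 = 53 mg/L.
(b) As CaCO₃: 53 mg/L × 775,925 L = 41,120 g; ÷ 50 g/eq ÷ 2 = 411.2 mol Na₂CO₃.
(b) Mass: 411.2 × 106 = 43,590 g.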